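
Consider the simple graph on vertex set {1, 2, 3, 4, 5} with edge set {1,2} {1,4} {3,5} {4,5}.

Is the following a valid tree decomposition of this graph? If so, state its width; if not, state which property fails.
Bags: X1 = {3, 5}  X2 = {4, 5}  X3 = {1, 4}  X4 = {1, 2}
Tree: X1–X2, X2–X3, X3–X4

Yes; width 1.

Every vertex of G appears in some bag (union = {1, 2, 3, 4, 5}); every edge is covered by a bag; and for each vertex v the set of bags containing v is connected in the bag tree. The decomposition is therefore valid. The largest bag has 2 vertices, so the width is 1.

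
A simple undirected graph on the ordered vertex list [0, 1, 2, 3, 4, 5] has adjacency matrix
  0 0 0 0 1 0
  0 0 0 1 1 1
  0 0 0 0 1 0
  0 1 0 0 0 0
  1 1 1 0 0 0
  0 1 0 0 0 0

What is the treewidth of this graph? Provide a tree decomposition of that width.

Every bag has size at most 2, so the width is 2 − 1 = 1 and tw(G) ≤ 1. Since G has at least one edge (e.g. 3–1), it is not an edgeless graph, so tw(G) ≥ 1. The upper and lower bounds meet at 1, so that is the treewidth.

Treewidth 1.
One optimal decomposition is:
Bags: B1 = {1, 3}  B2 = {1, 4}  B3 = {0, 4}  B4 = {2, 4}  B5 = {1, 5}
Tree: B1–B2, B2–B3, B3–B4, B1–B5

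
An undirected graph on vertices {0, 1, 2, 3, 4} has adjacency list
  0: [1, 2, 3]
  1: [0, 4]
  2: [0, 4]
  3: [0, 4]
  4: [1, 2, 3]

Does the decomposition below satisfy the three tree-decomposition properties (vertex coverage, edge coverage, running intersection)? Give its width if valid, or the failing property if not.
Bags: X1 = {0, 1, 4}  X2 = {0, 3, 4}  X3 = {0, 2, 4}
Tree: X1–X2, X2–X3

Yes; width 2.

Checking the three conditions: (i) the bags cover all of {0, 1, 2, 3, 4}; (ii) for each edge, some bag contains both endpoints; (iii) the bags containing any fixed vertex form a subtree. All hold, so the decomposition is valid with width 3 − 1 = 2.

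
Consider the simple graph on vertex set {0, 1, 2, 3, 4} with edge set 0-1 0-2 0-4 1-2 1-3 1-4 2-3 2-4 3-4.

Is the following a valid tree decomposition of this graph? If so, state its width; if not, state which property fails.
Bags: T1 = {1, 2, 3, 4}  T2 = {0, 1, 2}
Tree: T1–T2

No — edge (4,0) lies in no bag.

A tree decomposition must satisfy three properties: every vertex lies in some bag; for every edge, both endpoints lie together in some bag; and for every vertex, the bags containing it form a connected subtree. Here edge (4,0) lies in no bag, so the decomposition is invalid.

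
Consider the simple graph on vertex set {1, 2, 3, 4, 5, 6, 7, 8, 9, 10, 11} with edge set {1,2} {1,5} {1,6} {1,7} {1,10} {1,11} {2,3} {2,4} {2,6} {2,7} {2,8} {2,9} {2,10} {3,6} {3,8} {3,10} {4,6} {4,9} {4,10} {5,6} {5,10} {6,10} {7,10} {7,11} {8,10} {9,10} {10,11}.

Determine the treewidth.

A width-3 tree decomposition is:
Bags: B1 = {1, 2, 6, 10}  B2 = {1, 5, 6, 10}  B3 = {2, 4, 6, 10}  B4 = {2, 3, 6, 10}  B5 = {1, 2, 7, 10}  B6 = {2, 4, 9, 10}  B7 = {2, 3, 8, 10}  B8 = {1, 7, 10, 11}
Tree: B1–B2, B1–B3, B1–B4, B1–B5, B3–B6, B4–B7, B5–B8
The largest bag has 4 vertices, giving width 3; this decomposition certifies tw(G) ≤ 3. On the other hand G contains the 4-clique {2, 3, 8, 10}. A clique must lie in a single bag of any decomposition, so no decomposition can have width below 3. Therefore the treewidth is 3.

3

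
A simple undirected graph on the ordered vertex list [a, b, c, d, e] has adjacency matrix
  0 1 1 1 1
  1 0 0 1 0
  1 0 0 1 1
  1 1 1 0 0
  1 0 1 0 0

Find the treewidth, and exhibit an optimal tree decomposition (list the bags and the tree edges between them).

The largest bag has 3 vertices, giving width 2; this decomposition certifies tw(G) ≤ 2. For the lower bound, the 3 vertices {a, c, d} are pairwise adjacent, and any tree decomposition puts a clique entirely inside one bag — forcing width ≥ 2. Combining the bounds, tw(G) = 2.

Treewidth 2.
One such decomposition:
Bags: B1 = {a, b, d}  B2 = {a, c, d}  B3 = {a, c, e}
Tree: B1–B2, B2–B3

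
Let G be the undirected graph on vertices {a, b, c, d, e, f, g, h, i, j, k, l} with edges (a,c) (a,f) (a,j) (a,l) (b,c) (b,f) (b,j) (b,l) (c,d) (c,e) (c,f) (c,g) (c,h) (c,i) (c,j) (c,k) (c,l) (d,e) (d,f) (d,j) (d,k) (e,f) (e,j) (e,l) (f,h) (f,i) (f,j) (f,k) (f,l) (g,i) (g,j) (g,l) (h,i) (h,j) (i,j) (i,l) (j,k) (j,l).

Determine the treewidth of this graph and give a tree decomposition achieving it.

Treewidth 4.
One optimal decomposition is:
Bags: B1 = {c, e, f, j, l}  B2 = {c, f, i, j, l}  B3 = {c, d, e, f, j}  B4 = {b, c, f, j, l}  B5 = {c, g, i, j, l}  B6 = {c, d, f, j, k}  B7 = {a, c, f, j, l}  B8 = {c, f, h, i, j}
Tree: B1–B2, B1–B3, B1–B4, B2–B5, B3–B6, B2–B7, B2–B8

The largest bag has 5 vertices, giving width 4; this decomposition certifies tw(G) ≤ 4. On the other hand G contains the 5-clique {c, g, i, j, l}. A clique must lie in a single bag of any decomposition, so no decomposition can have width below 4. Combining the bounds, tw(G) = 4.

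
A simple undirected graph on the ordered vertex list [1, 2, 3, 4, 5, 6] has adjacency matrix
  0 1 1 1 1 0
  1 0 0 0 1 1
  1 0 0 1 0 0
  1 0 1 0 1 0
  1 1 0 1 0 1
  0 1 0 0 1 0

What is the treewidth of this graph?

A width-2 tree decomposition is:
Bags: B1 = {1, 4, 5}  B2 = {1, 3, 4}  B3 = {1, 2, 5}  B4 = {2, 5, 6}
Tree: B1–B2, B1–B3, B3–B4
Each bag holds 3 vertices, so the decomposition has width 2, which upper-bounds the treewidth. On the other hand G contains the 3-clique {1, 2, 5}. A clique must lie in a single bag of any decomposition, so no decomposition can have width below 2. Therefore the treewidth is 2.

2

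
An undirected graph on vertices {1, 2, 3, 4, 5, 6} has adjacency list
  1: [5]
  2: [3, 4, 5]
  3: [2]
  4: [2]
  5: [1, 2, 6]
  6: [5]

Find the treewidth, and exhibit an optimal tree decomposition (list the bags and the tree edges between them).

Treewidth 1.
Bags: B1 = {2, 4}  B2 = {2, 3}  B3 = {2, 5}  B4 = {5, 6}  B5 = {1, 5}
Tree: B1–B2, B1–B3, B3–B4, B4–B5

Each bag holds 2 vertices, so the decomposition has width 1, which upper-bounds the treewidth. Since G has at least one edge (e.g. 4–2), it is not an edgeless graph, so tw(G) ≥ 1. The upper and lower bounds meet at 1, so that is the treewidth.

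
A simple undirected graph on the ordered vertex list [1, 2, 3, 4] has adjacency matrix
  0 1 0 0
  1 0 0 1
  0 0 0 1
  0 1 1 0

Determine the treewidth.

1

A width-1 tree decomposition is:
Bags: B1 = {1, 2}  B2 = {2, 4}  B3 = {3, 4}
Tree: B1–B2, B2–B3
Each bag holds 2 vertices, so the decomposition has width 1, which upper-bounds the treewidth. Any graph with an edge has treewidth ≥ 1, and G has the edge 1–2. The upper and lower bounds meet at 1, so that is the treewidth.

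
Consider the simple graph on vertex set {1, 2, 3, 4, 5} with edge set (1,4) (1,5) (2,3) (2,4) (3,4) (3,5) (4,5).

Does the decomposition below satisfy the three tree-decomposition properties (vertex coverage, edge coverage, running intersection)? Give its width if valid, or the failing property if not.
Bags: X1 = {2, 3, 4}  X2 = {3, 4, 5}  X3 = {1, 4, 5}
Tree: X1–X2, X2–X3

Yes; width 2.

Every vertex of G appears in some bag (union = {1, 2, 3, 4, 5}); every edge is covered by a bag; and for each vertex v the set of bags containing v is connected in the bag tree. The decomposition is therefore valid. The largest bag has 3 vertices, so the width is 2.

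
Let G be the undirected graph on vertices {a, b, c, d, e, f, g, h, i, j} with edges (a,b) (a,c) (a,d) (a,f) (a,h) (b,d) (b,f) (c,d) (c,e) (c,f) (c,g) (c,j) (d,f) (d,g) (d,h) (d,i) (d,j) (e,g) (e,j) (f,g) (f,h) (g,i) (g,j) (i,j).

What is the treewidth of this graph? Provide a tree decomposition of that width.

Every bag has size at most 4, so the width is 4 − 1 = 3 and tw(G) ≤ 3. Conversely, {c, d, g, j} is a clique of size 4, and the vertices of any clique must share a bag in every tree decomposition; so some bag has ≥ 4 vertices and tw(G) ≥ 3. The upper and lower bounds meet at 3, so that is the treewidth.

Treewidth 3.
One optimal decomposition is:
Bags: B1 = {a, c, d, f}  B2 = {a, d, f, h}  B3 = {c, d, f, g}  B4 = {a, b, d, f}  B5 = {c, d, g, j}  B6 = {c, e, g, j}  B7 = {d, g, i, j}
Tree: B1–B2, B1–B3, B2–B4, B3–B5, B5–B6, B5–B7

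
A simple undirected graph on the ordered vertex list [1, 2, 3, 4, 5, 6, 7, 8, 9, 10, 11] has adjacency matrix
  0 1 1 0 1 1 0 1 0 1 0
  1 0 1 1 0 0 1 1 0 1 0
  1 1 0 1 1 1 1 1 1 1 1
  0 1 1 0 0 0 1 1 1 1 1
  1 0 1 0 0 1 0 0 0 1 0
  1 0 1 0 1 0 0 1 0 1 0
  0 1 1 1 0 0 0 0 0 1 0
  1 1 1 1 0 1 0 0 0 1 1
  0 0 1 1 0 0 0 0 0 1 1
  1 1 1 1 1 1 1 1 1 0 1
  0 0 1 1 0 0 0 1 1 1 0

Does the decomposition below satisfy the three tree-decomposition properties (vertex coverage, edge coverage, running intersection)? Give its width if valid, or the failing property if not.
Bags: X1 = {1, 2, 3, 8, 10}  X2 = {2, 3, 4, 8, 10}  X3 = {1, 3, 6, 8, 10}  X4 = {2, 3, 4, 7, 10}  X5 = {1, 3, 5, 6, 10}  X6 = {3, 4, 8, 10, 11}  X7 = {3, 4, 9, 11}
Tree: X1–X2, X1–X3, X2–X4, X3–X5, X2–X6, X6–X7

No — edge (10,9) lies in no bag.

A tree decomposition must satisfy three properties: every vertex lies in some bag; for every edge, both endpoints lie together in some bag; and for every vertex, the bags containing it form a connected subtree. Here edge (10,9) lies in no bag, so the decomposition is invalid.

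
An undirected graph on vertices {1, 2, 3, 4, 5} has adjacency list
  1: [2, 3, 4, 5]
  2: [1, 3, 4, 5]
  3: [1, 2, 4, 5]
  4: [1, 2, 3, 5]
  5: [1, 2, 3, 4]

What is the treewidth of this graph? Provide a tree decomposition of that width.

A single bag containing all 5 vertices is trivially a valid decomposition of width 4. Conversely, {1, 2, 3, 4, 5} is a clique of size 5, and the vertices of any clique must share a bag in every tree decomposition; so some bag has ≥ 5 vertices and tw(G) ≥ 4. Combining the bounds, tw(G) = 4.

Treewidth 4.
One optimal decomposition is:
Bags: B1 = {1, 2, 3, 4, 5}
Tree: (single bag)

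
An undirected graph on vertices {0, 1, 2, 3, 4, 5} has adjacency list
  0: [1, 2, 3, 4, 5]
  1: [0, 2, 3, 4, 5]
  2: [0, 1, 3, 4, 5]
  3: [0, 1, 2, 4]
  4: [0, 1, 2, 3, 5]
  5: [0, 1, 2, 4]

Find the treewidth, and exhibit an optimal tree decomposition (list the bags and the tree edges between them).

Each bag holds 5 vertices, so the decomposition has width 4, which upper-bounds the treewidth. Conversely, {0, 1, 2, 3, 4} is a clique of size 5, and the vertices of any clique must share a bag in every tree decomposition; so some bag has ≥ 5 vertices and tw(G) ≥ 4. The upper and lower bounds meet at 4, so that is the treewidth.

Treewidth 4.
One such decomposition:
Bags: B1 = {0, 1, 2, 3, 4}  B2 = {0, 1, 2, 4, 5}
Tree: B1–B2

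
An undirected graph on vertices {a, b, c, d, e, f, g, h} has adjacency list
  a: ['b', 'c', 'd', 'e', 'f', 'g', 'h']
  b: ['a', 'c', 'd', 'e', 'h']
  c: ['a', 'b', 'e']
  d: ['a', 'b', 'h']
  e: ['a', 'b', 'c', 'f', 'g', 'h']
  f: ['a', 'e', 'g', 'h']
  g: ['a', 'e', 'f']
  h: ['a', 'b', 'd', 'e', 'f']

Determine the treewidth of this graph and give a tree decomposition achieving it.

Every bag has size at most 4, so the width is 4 − 1 = 3 and tw(G) ≤ 3. Conversely, {a, b, d, h} is a clique of size 4, and the vertices of any clique must share a bag in every tree decomposition; so some bag has ≥ 4 vertices and tw(G) ≥ 3. Therefore the treewidth is 3.

Treewidth 3.
One such decomposition:
Bags: B1 = {a, b, e, h}  B2 = {a, e, f, h}  B3 = {a, e, f, g}  B4 = {a, b, c, e}  B5 = {a, b, d, h}
Tree: B1–B2, B2–B3, B1–B4, B1–B5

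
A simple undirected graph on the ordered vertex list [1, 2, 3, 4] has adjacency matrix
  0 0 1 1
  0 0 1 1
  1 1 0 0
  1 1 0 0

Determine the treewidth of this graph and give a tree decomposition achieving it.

Treewidth 2.
One such decomposition:
Bags: B1 = {1, 2, 3}  B2 = {1, 2, 4}
Tree: B1–B2

Each bag holds 3 vertices, so the decomposition has width 2, which upper-bounds the treewidth. For the lower bound, G contains the cycle 1–3–2–4–1, so G is not a forest; only forests have treewidth ≤ 1, hence tw(G) ≥ 2. Combining the bounds, tw(G) = 2.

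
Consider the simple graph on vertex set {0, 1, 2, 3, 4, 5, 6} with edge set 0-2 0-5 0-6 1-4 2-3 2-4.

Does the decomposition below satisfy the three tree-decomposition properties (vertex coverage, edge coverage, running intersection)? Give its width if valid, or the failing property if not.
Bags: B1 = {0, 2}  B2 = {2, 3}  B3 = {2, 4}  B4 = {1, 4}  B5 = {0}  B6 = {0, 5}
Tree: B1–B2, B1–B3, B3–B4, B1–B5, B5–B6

A tree decomposition must satisfy three properties: every vertex lies in some bag; for every edge, both endpoints lie together in some bag; and for every vertex, the bags containing it form a connected subtree. Here vertex 6 appears in no bag, so the decomposition is invalid.

No — vertex 6 appears in no bag.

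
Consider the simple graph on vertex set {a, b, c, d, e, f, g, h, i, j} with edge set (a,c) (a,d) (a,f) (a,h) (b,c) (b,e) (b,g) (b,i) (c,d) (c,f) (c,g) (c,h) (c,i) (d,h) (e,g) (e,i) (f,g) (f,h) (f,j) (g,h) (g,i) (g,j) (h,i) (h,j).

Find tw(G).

A width-3 tree decomposition is:
Bags: B1 = {f, g, h, j}  B2 = {c, f, g, h}  B3 = {a, c, f, h}  B4 = {c, g, h, i}  B5 = {b, c, g, i}  B6 = {a, c, d, h}  B7 = {b, e, g, i}
Tree: B1–B2, B2–B3, B2–B4, B4–B5, B3–B6, B5–B7
Every bag has size at most 4, so the width is 4 − 1 = 3 and tw(G) ≤ 3. Conversely, {a, c, d, h} is a clique of size 4, and the vertices of any clique must share a bag in every tree decomposition; so some bag has ≥ 4 vertices and tw(G) ≥ 3. The upper and lower bounds meet at 3, so that is the treewidth.

3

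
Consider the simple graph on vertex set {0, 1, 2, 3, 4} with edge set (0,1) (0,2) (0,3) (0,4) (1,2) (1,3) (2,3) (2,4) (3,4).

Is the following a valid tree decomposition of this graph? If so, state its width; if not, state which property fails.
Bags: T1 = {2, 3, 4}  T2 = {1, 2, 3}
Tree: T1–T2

A tree decomposition must satisfy three properties: every vertex lies in some bag; for every edge, both endpoints lie together in some bag; and for every vertex, the bags containing it form a connected subtree. Here vertex 0 appears in no bag, so the decomposition is invalid.

No — vertex 0 appears in no bag.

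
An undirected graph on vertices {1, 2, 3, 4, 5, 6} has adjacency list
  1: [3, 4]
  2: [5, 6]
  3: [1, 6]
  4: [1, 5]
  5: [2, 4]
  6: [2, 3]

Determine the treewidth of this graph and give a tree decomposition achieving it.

Treewidth 2.
Bags: B1 = {1, 3, 4}  B2 = {3, 4, 5}  B3 = {2, 3, 5}  B4 = {2, 3, 6}
Tree: B1–B2, B2–B3, B3–B4

The largest bag has 3 vertices, giving width 2; this decomposition certifies tw(G) ≤ 2. The edges 3–1–4–5–2–6–3 form a cycle, so G is not a tree and its treewidth is at least 2. The upper and lower bounds meet at 2, so that is the treewidth.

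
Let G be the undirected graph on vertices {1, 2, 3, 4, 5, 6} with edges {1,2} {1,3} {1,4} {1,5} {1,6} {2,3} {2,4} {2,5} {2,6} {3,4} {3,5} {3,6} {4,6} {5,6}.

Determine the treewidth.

A width-4 tree decomposition is:
Bags: B1 = {1, 2, 3, 5, 6}  B2 = {1, 2, 3, 4, 6}
Tree: B1–B2
Each bag holds 5 vertices, so the decomposition has width 4, which upper-bounds the treewidth. Conversely, {1, 2, 3, 4, 6} is a clique of size 5, and the vertices of any clique must share a bag in every tree decomposition; so some bag has ≥ 5 vertices and tw(G) ≥ 4. Combining the bounds, tw(G) = 4.

4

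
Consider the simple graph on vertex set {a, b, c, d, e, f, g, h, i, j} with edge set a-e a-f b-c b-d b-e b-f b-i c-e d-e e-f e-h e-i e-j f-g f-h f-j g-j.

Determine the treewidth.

A width-2 tree decomposition is:
Bags: B1 = {b, e, f}  B2 = {e, f, j}  B3 = {b, d, e}  B4 = {f, g, j}  B5 = {b, e, i}  B6 = {e, f, h}  B7 = {b, c, e}  B8 = {a, e, f}
Tree: B1–B2, B1–B3, B2–B4, B1–B5, B2–B6, B3–B7, B1–B8
Every bag has size at most 3, so the width is 3 − 1 = 2 and tw(G) ≤ 2. Conversely, {f, g, j} is a clique of size 3, and the vertices of any clique must share a bag in every tree decomposition; so some bag has ≥ 3 vertices and tw(G) ≥ 2. Hence tw(G) = 2 exactly.

2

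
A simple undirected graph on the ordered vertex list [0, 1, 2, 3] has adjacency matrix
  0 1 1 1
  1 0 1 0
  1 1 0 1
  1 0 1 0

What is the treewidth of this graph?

2

A width-2 tree decomposition is:
Bags: B1 = {0, 1, 2}  B2 = {0, 2, 3}
Tree: B1–B2
Each bag holds 3 vertices, so the decomposition has width 2, which upper-bounds the treewidth. For the lower bound, the 3 vertices {0, 1, 2} are pairwise adjacent, and any tree decomposition puts a clique entirely inside one bag — forcing width ≥ 2. Hence tw(G) = 2 exactly.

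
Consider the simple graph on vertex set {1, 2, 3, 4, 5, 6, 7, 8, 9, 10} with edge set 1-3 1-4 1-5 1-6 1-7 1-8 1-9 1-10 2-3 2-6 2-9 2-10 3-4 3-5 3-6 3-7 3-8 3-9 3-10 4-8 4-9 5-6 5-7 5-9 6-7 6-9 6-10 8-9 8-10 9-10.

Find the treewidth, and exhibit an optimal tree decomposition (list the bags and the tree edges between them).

Treewidth 4.
One optimal decomposition is:
Bags: B1 = {1, 3, 5, 6, 7}  B2 = {1, 3, 5, 6, 9}  B3 = {1, 3, 6, 9, 10}  B4 = {1, 3, 8, 9, 10}  B5 = {1, 3, 4, 8, 9}  B6 = {2, 3, 6, 9, 10}
Tree: B1–B2, B2–B3, B3–B4, B4–B5, B3–B6

Every bag has size at most 5, so the width is 5 − 1 = 4 and tw(G) ≤ 4. On the other hand G contains the 5-clique {1, 3, 8, 9, 10}. A clique must lie in a single bag of any decomposition, so no decomposition can have width below 4. Hence tw(G) = 4 exactly.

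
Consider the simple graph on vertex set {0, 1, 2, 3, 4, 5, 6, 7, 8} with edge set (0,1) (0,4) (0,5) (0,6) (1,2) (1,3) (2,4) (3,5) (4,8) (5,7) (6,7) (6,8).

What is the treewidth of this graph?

A width-3 tree decomposition is:
Bags: B1 = {2, 4, 6, 8}  B2 = {0, 2, 4, 6}  B3 = {0, 1, 2, 6}  B4 = {0, 1, 6, 7}  B5 = {0, 1, 5, 7}  B6 = {1, 3, 5, 7}
Tree: B1–B2, B2–B3, B3–B4, B4–B5, B5–B6
Each bag holds 4 vertices, so the decomposition has width 3, which upper-bounds the treewidth. For the lower bound: the 4 vertex sets {2,4,8}, {6}, {0}, {1,3,5,7} are disjoint, each induces a connected subgraph, and every pair is joined by at least one edge of G. Contracting each set to a single vertex therefore yields K_{4} as a minor, and since treewidth is minor-monotone, tw(G) ≥ tw(K_{4}) = 3. Combining the bounds, tw(G) = 3.

3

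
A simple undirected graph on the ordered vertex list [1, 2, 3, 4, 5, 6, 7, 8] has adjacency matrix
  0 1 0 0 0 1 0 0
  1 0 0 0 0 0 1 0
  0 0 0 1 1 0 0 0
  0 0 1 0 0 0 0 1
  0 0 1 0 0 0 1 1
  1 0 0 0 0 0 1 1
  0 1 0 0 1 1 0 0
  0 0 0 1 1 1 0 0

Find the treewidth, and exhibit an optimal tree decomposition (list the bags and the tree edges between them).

Every bag has size at most 3, so the width is 3 − 1 = 2 and tw(G) ≤ 2. Since 4–3–5–8–4 is a cycle in G, G is not acyclic. Forests are exactly the graphs of treewidth ≤ 1, so tw(G) ≥ 2. Hence tw(G) = 2 exactly.

Treewidth 2.
One optimal decomposition is:
Bags: B1 = {3, 4, 8}  B2 = {3, 5, 8}  B3 = {5, 6, 8}  B4 = {5, 6, 7}  B5 = {1, 6, 7}  B6 = {1, 2, 7}
Tree: B1–B2, B2–B3, B3–B4, B4–B5, B5–B6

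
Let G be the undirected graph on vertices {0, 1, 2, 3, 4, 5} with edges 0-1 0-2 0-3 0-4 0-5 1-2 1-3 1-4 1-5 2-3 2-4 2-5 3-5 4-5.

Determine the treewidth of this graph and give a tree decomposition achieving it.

Each bag holds 5 vertices, so the decomposition has width 4, which upper-bounds the treewidth. For the lower bound, the 5 vertices {0, 1, 2, 3, 5} are pairwise adjacent, and any tree decomposition puts a clique entirely inside one bag — forcing width ≥ 4. Combining the bounds, tw(G) = 4.

Treewidth 4.
Bags: B1 = {0, 1, 2, 4, 5}  B2 = {0, 1, 2, 3, 5}
Tree: B1–B2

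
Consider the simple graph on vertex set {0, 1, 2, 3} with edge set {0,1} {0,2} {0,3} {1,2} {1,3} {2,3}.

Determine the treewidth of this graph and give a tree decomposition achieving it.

With just one bag of size 4, the width is 4 − 1 = 3, so tw(G) ≤ 3. On the other hand G contains the 4-clique {0, 1, 2, 3}. A clique must lie in a single bag of any decomposition, so no decomposition can have width below 3. Therefore the treewidth is 3.

Treewidth 3.
One optimal decomposition is:
Bags: B1 = {0, 1, 2, 3}
Tree: (single bag)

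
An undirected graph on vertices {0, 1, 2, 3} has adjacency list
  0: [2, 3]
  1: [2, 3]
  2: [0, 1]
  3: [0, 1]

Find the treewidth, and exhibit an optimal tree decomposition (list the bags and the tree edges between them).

The largest bag has 3 vertices, giving width 2; this decomposition certifies tw(G) ≤ 2. The edges 3–0–2–1–3 form a cycle, so G is not a tree and its treewidth is at least 2. Combining the bounds, tw(G) = 2.

Treewidth 2.
Bags: B1 = {0, 2, 3}  B2 = {1, 2, 3}
Tree: B1–B2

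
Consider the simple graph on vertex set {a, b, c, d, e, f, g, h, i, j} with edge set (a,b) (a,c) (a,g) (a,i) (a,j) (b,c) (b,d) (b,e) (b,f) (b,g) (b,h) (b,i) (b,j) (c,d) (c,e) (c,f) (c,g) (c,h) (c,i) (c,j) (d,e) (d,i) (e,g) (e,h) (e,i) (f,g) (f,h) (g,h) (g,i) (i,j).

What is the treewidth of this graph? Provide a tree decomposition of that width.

The largest bag has 5 vertices, giving width 4; this decomposition certifies tw(G) ≤ 4. Conversely, {b, c, d, e, i} is a clique of size 5, and the vertices of any clique must share a bag in every tree decomposition; so some bag has ≥ 5 vertices and tw(G) ≥ 4. Hence tw(G) = 4 exactly.

Treewidth 4.
Bags: B1 = {b, c, e, g, i}  B2 = {b, c, e, g, h}  B3 = {b, c, f, g, h}  B4 = {a, b, c, g, i}  B5 = {a, b, c, i, j}  B6 = {b, c, d, e, i}
Tree: B1–B2, B2–B3, B1–B4, B4–B5, B1–B6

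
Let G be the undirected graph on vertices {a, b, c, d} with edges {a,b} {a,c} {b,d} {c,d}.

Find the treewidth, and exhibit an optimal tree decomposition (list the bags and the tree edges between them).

Treewidth 2.
One such decomposition:
Bags: B1 = {a, b, c}  B2 = {b, c, d}
Tree: B1–B2

Each bag holds 3 vertices, so the decomposition has width 2, which upper-bounds the treewidth. For the lower bound, G contains the cycle c–a–b–d–c, so G is not a forest; only forests have treewidth ≤ 1, hence tw(G) ≥ 2. The upper and lower bounds meet at 2, so that is the treewidth.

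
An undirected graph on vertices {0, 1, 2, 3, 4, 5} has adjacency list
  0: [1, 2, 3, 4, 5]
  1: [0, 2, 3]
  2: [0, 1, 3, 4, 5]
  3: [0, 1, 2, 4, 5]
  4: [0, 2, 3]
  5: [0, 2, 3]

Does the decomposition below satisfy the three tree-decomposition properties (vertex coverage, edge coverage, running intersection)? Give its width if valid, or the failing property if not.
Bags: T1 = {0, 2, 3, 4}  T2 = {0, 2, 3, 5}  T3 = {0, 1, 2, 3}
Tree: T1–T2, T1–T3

Every vertex of G appears in some bag (union = {0, 1, 2, 3, 4, 5}); every edge is covered by a bag; and for each vertex v the set of bags containing v is connected in the bag tree. The decomposition is therefore valid. The largest bag has 4 vertices, so the width is 3.

Yes; width 3.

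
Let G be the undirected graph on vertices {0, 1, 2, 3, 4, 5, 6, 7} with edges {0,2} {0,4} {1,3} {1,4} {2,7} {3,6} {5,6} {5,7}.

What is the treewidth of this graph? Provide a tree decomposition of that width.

Every bag has size at most 3, so the width is 3 − 1 = 2 and tw(G) ≤ 2. For the lower bound, G contains the cycle 1–3–6–5–7–2–0–4–1, so G is not a forest; only forests have treewidth ≤ 1, hence tw(G) ≥ 2. The upper and lower bounds meet at 2, so that is the treewidth.

Treewidth 2.
One optimal decomposition is:
Bags: B1 = {1, 3, 6}  B2 = {1, 5, 6}  B3 = {1, 5, 7}  B4 = {1, 2, 7}  B5 = {0, 1, 2}  B6 = {0, 1, 4}
Tree: B1–B2, B2–B3, B3–B4, B4–B5, B5–B6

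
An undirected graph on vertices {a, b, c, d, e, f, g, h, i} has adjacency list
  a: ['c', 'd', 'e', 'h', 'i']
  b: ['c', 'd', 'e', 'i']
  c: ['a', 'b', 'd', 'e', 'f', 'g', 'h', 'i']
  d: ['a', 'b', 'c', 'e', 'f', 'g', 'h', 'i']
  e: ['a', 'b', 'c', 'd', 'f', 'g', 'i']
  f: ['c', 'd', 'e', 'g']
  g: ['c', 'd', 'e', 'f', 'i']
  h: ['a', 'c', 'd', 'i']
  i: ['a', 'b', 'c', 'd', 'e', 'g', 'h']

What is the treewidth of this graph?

A width-4 tree decomposition is:
Bags: B1 = {a, c, d, e, i}  B2 = {c, d, e, g, i}  B3 = {a, c, d, h, i}  B4 = {c, d, e, f, g}  B5 = {b, c, d, e, i}
Tree: B1–B2, B1–B3, B2–B4, B1–B5
Every bag has size at most 5, so the width is 5 − 1 = 4 and tw(G) ≤ 4. Conversely, {c, d, e, f, g} is a clique of size 5, and the vertices of any clique must share a bag in every tree decomposition; so some bag has ≥ 5 vertices and tw(G) ≥ 4. Therefore the treewidth is 4.

4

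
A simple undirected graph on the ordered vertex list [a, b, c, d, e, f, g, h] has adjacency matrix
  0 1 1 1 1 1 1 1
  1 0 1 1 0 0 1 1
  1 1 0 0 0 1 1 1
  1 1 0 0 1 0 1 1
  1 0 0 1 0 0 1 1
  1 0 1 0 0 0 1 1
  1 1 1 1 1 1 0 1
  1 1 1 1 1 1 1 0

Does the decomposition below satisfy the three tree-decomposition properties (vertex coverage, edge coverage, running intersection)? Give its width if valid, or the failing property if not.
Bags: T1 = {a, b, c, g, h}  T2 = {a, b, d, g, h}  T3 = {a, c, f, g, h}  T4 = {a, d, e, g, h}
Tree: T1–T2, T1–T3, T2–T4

Yes; width 4.

Every vertex of G appears in some bag (union = {a, b, c, d, e, f, g, h}); every edge is covered by a bag; and for each vertex v the set of bags containing v is connected in the bag tree. The decomposition is therefore valid. The largest bag has 5 vertices, so the width is 4.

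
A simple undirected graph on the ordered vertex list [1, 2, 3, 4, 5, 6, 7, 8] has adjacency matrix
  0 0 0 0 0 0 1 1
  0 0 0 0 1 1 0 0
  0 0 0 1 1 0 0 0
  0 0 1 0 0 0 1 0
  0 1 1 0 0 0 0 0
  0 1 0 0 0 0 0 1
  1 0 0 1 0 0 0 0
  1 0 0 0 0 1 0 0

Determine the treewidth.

A width-2 tree decomposition is:
Bags: B1 = {1, 4, 7}  B2 = {1, 4, 8}  B3 = {4, 6, 8}  B4 = {2, 4, 6}  B5 = {2, 4, 5}  B6 = {3, 4, 5}
Tree: B1–B2, B2–B3, B3–B4, B4–B5, B5–B6
The largest bag has 3 vertices, giving width 2; this decomposition certifies tw(G) ≤ 2. Since 4–7–1–8–6–2–5–3–4 is a cycle in G, G is not acyclic. Forests are exactly the graphs of treewidth ≤ 1, so tw(G) ≥ 2. Combining the bounds, tw(G) = 2.

2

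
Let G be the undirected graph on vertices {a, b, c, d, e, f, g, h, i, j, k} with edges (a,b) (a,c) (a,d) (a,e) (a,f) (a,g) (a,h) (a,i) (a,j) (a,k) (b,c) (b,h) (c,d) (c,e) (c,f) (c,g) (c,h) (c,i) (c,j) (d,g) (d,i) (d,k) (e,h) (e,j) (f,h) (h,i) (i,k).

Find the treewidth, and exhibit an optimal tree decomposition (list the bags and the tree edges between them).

Treewidth 3.
Bags: B1 = {a, c, h, i}  B2 = {a, c, d, i}  B3 = {a, c, f, h}  B4 = {a, d, i, k}  B5 = {a, c, e, h}  B6 = {a, c, d, g}  B7 = {a, c, e, j}  B8 = {a, b, c, h}
Tree: B1–B2, B1–B3, B2–B4, B3–B5, B2–B6, B5–B7, B5–B8

Every bag has size at most 4, so the width is 4 − 1 = 3 and tw(G) ≤ 3. On the other hand G contains the 4-clique {a, c, d, g}. A clique must lie in a single bag of any decomposition, so no decomposition can have width below 3. The upper and lower bounds meet at 3, so that is the treewidth.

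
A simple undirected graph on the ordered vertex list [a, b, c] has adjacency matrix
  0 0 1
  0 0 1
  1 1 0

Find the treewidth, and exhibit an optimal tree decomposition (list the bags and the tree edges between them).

Treewidth 1.
One optimal decomposition is:
Bags: B1 = {b, c}  B2 = {a, c}
Tree: B1–B2

Every bag has size at most 2, so the width is 2 − 1 = 1 and tw(G) ≤ 1. Any graph with an edge has treewidth ≥ 1, and G has the edge b–c. Hence tw(G) = 1 exactly.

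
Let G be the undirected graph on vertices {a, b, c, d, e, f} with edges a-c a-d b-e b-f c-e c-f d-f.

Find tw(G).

A width-2 tree decomposition is:
Bags: B1 = {b, e, f}  B2 = {c, e, f}  B3 = {c, d, f}  B4 = {a, c, d}
Tree: B1–B2, B2–B3, B3–B4
The largest bag has 3 vertices, giving width 2; this decomposition certifies tw(G) ≤ 2. Since b–e–c–f–b is a cycle in G, G is not acyclic. Forests are exactly the graphs of treewidth ≤ 1, so tw(G) ≥ 2. The upper and lower bounds meet at 2, so that is the treewidth.

2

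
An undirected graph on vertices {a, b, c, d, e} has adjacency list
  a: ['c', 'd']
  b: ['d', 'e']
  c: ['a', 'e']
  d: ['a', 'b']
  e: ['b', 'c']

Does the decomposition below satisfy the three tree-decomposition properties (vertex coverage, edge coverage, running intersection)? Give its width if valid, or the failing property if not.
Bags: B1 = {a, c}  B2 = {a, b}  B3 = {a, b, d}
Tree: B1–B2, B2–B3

A tree decomposition must satisfy three properties: every vertex lies in some bag; for every edge, both endpoints lie together in some bag; and for every vertex, the bags containing it form a connected subtree. Here vertex e appears in no bag, so the decomposition is invalid.

No — vertex e appears in no bag.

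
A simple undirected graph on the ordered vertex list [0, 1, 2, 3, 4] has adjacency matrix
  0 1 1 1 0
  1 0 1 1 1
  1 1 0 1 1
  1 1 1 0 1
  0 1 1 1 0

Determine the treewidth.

A width-3 tree decomposition is:
Bags: B1 = {1, 2, 3, 4}  B2 = {0, 1, 2, 3}
Tree: B1–B2
Each bag holds 4 vertices, so the decomposition has width 3, which upper-bounds the treewidth. For the lower bound, the 4 vertices {0, 1, 2, 3} are pairwise adjacent, and any tree decomposition puts a clique entirely inside one bag — forcing width ≥ 3. Combining the bounds, tw(G) = 3.

3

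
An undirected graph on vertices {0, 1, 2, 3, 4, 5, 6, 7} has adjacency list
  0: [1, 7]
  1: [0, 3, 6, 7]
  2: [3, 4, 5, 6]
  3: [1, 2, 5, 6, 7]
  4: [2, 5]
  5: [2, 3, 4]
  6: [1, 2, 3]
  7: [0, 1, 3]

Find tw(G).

A width-2 tree decomposition is:
Bags: B1 = {1, 3, 6}  B2 = {2, 3, 6}  B3 = {2, 3, 5}  B4 = {2, 4, 5}  B5 = {1, 3, 7}  B6 = {0, 1, 7}
Tree: B1–B2, B2–B3, B3–B4, B1–B5, B5–B6
The largest bag has 3 vertices, giving width 2; this decomposition certifies tw(G) ≤ 2. Conversely, {0, 1, 7} is a clique of size 3, and the vertices of any clique must share a bag in every tree decomposition; so some bag has ≥ 3 vertices and tw(G) ≥ 2. Combining the bounds, tw(G) = 2.

2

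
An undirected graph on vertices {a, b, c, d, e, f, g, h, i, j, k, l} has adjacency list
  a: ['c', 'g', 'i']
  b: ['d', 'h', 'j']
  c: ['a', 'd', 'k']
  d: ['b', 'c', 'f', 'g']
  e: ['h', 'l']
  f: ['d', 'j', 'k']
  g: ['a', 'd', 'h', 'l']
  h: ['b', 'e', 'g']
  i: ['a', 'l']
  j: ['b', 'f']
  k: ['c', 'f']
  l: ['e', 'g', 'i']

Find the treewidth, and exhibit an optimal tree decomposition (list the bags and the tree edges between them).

The largest bag has 4 vertices, giving width 3; this decomposition certifies tw(G) ≤ 3. For the lower bound: the 4 vertex sets {f,j,k}, {b}, {d}, {a,c,g,h} are disjoint, each induces a connected subgraph, and every pair is joined by at least one edge of G. Contracting each set to a single vertex therefore yields K_{4} as a minor, and since treewidth is minor-monotone, tw(G) ≥ tw(K_{4}) = 3. Therefore the treewidth is 3.

Treewidth 3.
Bags: B1 = {b, f, j, k}  B2 = {b, d, f, k}  B3 = {b, c, d, k}  B4 = {b, c, d, h}  B5 = {c, d, g, h}  B6 = {a, c, g, h}  B7 = {a, e, g, h}  B8 = {a, e, g, l}  B9 = {a, e, i, l}
Tree: B1–B2, B2–B3, B3–B4, B4–B5, B5–B6, B6–B7, B7–B8, B8–B9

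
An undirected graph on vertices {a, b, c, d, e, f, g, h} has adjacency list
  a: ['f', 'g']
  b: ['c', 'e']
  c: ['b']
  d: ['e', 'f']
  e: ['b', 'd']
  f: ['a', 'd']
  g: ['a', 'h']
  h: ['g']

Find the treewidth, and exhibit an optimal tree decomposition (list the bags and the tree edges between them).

Each bag holds 2 vertices, so the decomposition has width 1, which upper-bounds the treewidth. Since G has at least one edge (e.g. c–b), it is not an edgeless graph, so tw(G) ≥ 1. The upper and lower bounds meet at 1, so that is the treewidth.

Treewidth 1.
One optimal decomposition is:
Bags: B1 = {b, c}  B2 = {b, e}  B3 = {d, e}  B4 = {d, f}  B5 = {a, f}  B6 = {a, g}  B7 = {g, h}
Tree: B1–B2, B2–B3, B3–B4, B4–B5, B5–B6, B6–B7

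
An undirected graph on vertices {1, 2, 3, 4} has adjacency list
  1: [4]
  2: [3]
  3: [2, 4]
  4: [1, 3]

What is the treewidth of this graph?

A width-1 tree decomposition is:
Bags: B1 = {1, 4}  B2 = {3, 4}  B3 = {2, 3}
Tree: B1–B2, B2–B3
The largest bag has 2 vertices, giving width 1; this decomposition certifies tw(G) ≤ 1. G has an edge, so its treewidth is at least 1. Therefore the treewidth is 1.

1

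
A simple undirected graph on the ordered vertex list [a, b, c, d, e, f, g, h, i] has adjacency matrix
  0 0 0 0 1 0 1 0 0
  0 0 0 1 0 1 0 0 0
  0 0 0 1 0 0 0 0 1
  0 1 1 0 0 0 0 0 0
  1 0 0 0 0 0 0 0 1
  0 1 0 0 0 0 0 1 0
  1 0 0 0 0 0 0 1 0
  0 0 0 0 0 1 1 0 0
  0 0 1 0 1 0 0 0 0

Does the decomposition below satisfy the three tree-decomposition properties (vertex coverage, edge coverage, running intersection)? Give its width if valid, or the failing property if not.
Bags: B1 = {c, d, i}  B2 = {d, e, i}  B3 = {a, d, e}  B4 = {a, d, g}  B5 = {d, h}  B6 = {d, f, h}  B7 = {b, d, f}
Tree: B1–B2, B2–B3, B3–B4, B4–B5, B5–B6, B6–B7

A tree decomposition must satisfy three properties: every vertex lies in some bag; for every edge, both endpoints lie together in some bag; and for every vertex, the bags containing it form a connected subtree. Here edge (g,h) lies in no bag, so the decomposition is invalid.

No — edge (g,h) lies in no bag.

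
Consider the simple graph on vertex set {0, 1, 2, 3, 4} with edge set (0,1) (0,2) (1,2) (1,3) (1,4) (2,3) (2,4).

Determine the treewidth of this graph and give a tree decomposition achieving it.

Treewidth 2.
One such decomposition:
Bags: B1 = {1, 2, 3}  B2 = {0, 1, 2}  B3 = {1, 2, 4}
Tree: B1–B2, B1–B3

The largest bag has 3 vertices, giving width 2; this decomposition certifies tw(G) ≤ 2. On the other hand G contains the 3-clique {0, 1, 2}. A clique must lie in a single bag of any decomposition, so no decomposition can have width below 2. Combining the bounds, tw(G) = 2.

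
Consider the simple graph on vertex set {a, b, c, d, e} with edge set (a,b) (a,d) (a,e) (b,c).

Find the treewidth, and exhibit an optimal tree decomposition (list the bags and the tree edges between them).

Treewidth 1.
Bags: B1 = {a, e}  B2 = {a, b}  B3 = {a, d}  B4 = {b, c}
Tree: B1–B2, B1–B3, B2–B4

The largest bag has 2 vertices, giving width 1; this decomposition certifies tw(G) ≤ 1. G has an edge, so its treewidth is at least 1. Hence tw(G) = 1 exactly.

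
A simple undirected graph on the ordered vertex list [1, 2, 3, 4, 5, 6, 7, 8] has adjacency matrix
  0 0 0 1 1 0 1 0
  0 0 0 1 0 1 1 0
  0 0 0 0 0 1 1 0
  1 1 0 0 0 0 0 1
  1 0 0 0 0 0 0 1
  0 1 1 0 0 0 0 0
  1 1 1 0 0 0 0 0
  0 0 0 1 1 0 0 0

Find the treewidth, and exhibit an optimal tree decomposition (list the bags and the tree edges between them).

Treewidth 2.
One such decomposition:
Bags: B1 = {3, 6, 7}  B2 = {2, 6, 7}  B3 = {1, 2, 7}  B4 = {1, 2, 4}  B5 = {1, 4, 5}  B6 = {4, 5, 8}
Tree: B1–B2, B2–B3, B3–B4, B4–B5, B5–B6

Each bag holds 3 vertices, so the decomposition has width 2, which upper-bounds the treewidth. The edges 3–6–2–7–3 form a cycle, so G is not a tree and its treewidth is at least 2. Therefore the treewidth is 2.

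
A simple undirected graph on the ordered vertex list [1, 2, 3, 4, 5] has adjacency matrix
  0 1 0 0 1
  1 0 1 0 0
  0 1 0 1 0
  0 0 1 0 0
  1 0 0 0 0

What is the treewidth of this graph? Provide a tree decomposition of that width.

Treewidth 1.
One optimal decomposition is:
Bags: B1 = {1, 5}  B2 = {1, 2}  B3 = {2, 3}  B4 = {3, 4}
Tree: B1–B2, B2–B3, B3–B4

The largest bag has 2 vertices, giving width 1; this decomposition certifies tw(G) ≤ 1. Since G has at least one edge (e.g. 5–1), it is not an edgeless graph, so tw(G) ≥ 1. Combining the bounds, tw(G) = 1.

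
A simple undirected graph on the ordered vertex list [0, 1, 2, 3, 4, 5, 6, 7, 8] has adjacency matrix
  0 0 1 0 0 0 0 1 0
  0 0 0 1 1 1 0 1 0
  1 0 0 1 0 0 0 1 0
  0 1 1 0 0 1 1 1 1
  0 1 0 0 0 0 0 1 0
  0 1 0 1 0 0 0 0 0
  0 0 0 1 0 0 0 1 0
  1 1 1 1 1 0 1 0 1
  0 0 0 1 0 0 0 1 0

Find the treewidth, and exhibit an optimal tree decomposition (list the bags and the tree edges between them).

Treewidth 2.
One optimal decomposition is:
Bags: B1 = {2, 3, 7}  B2 = {1, 3, 7}  B3 = {3, 7, 8}  B4 = {0, 2, 7}  B5 = {1, 3, 5}  B6 = {3, 6, 7}  B7 = {1, 4, 7}
Tree: B1–B2, B1–B3, B1–B4, B2–B5, B1–B6, B2–B7

Each bag holds 3 vertices, so the decomposition has width 2, which upper-bounds the treewidth. On the other hand G contains the 3-clique {1, 3, 5}. A clique must lie in a single bag of any decomposition, so no decomposition can have width below 2. The upper and lower bounds meet at 2, so that is the treewidth.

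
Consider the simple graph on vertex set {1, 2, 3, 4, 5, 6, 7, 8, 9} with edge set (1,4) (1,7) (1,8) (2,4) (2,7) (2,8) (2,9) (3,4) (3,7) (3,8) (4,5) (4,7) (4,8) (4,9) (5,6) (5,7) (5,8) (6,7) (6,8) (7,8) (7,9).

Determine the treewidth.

A width-3 tree decomposition is:
Bags: B1 = {1, 4, 7, 8}  B2 = {2, 4, 7, 8}  B3 = {2, 4, 7, 9}  B4 = {4, 5, 7, 8}  B5 = {3, 4, 7, 8}  B6 = {5, 6, 7, 8}
Tree: B1–B2, B2–B3, B2–B4, B1–B5, B4–B6
The largest bag has 4 vertices, giving width 3; this decomposition certifies tw(G) ≤ 3. On the other hand G contains the 4-clique {1, 4, 7, 8}. A clique must lie in a single bag of any decomposition, so no decomposition can have width below 3. Therefore the treewidth is 3.

3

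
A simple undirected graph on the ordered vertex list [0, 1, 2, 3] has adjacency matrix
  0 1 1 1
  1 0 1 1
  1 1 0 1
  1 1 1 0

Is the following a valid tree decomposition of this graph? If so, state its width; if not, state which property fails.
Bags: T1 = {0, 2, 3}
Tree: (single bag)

No — vertex 1 appears in no bag.

A tree decomposition must satisfy three properties: every vertex lies in some bag; for every edge, both endpoints lie together in some bag; and for every vertex, the bags containing it form a connected subtree. Here vertex 1 appears in no bag, so the decomposition is invalid.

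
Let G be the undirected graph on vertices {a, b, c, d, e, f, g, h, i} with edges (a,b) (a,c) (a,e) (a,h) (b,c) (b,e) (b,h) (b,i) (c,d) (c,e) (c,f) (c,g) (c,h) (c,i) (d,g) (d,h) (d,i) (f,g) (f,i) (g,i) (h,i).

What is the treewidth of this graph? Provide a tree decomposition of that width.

Treewidth 3.
One optimal decomposition is:
Bags: B1 = {c, d, h, i}  B2 = {b, c, h, i}  B3 = {c, d, g, i}  B4 = {a, b, c, h}  B5 = {c, f, g, i}  B6 = {a, b, c, e}
Tree: B1–B2, B1–B3, B2–B4, B3–B5, B4–B6

Every bag has size at most 4, so the width is 4 − 1 = 3 and tw(G) ≤ 3. For the lower bound, the 4 vertices {a, b, c, e} are pairwise adjacent, and any tree decomposition puts a clique entirely inside one bag — forcing width ≥ 3. Hence tw(G) = 3 exactly.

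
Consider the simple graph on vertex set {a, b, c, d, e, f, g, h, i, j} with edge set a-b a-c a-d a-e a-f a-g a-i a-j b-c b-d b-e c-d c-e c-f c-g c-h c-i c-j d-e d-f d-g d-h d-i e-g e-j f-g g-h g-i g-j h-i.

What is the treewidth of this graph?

A width-4 tree decomposition is:
Bags: B1 = {a, c, d, e, g}  B2 = {a, b, c, d, e}  B3 = {a, c, d, g, i}  B4 = {a, c, e, g, j}  B5 = {a, c, d, f, g}  B6 = {c, d, g, h, i}
Tree: B1–B2, B1–B3, B1–B4, B3–B5, B3–B6
The largest bag has 5 vertices, giving width 4; this decomposition certifies tw(G) ≤ 4. For the lower bound, the 5 vertices {c, d, g, h, i} are pairwise adjacent, and any tree decomposition puts a clique entirely inside one bag — forcing width ≥ 4. The upper and lower bounds meet at 4, so that is the treewidth.

4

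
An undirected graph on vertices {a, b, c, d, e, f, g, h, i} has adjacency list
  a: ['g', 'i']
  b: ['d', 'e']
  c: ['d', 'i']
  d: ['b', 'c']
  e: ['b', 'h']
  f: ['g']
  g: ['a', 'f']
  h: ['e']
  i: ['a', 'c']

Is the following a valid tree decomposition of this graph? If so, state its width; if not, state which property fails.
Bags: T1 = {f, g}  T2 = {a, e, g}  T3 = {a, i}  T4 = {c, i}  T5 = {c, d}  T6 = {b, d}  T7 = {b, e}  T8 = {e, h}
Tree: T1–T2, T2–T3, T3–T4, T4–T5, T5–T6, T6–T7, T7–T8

A tree decomposition must satisfy three properties: every vertex lies in some bag; for every edge, both endpoints lie together in some bag; and for every vertex, the bags containing it form a connected subtree. Here bags containing vertex e are not connected in the tree, so the decomposition is invalid.

No — bags containing vertex e are not connected in the tree.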